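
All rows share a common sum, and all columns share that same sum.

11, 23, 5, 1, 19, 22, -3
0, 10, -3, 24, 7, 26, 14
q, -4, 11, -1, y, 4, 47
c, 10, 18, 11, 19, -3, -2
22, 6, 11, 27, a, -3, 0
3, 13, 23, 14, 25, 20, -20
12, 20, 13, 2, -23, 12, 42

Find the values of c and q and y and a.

Rows 1 and 2 both sum to 78, so that's the common total.
Row 5 has 22 + 6 + 11 + 27 − 3 + 0 = 63; the blank must be 78 − 63 = 15.
Column 5 has 19 + 7 + 19 + 15 + 25 − 23 = 62; the blank must be 78 − 62 = 16.
Row 3 has -4 + 11 − 1 + 16 + 4 + 47 = 73; the blank must be 78 − 73 = 5.
Row 4 has 10 + 18 + 11 + 19 − 3 − 2 = 53; the blank must be 78 − 53 = 25.

c = 25, q = 5, y = 16, a = 15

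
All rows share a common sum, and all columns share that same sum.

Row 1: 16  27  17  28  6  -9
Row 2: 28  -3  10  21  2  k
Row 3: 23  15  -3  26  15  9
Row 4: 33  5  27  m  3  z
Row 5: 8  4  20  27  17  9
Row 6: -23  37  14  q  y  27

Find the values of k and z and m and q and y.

Rows 1 and 3 both sum to 85, so that's the common total.
Row 2: 28 − 3 + 10 + 21 + 2 = 58, so its missing entry is 85 − 58 = 27.
Column 5: 6 + 2 + 15 + 3 + 17 = 43, so its missing entry is 85 − 43 = 42.
Row 6: -23 + 37 + 14 + 42 + 27 = 97, so its missing entry is 85 − 97 = -12.
Column 4: 28 + 21 + 26 + 27 − 12 = 90, so its missing entry is 85 − 90 = -5.
Row 4: 33 + 5 + 27 − 5 + 3 = 63, so its missing entry is 85 − 63 = 22.

k = 27, z = 22, m = -5, q = -12, y = 42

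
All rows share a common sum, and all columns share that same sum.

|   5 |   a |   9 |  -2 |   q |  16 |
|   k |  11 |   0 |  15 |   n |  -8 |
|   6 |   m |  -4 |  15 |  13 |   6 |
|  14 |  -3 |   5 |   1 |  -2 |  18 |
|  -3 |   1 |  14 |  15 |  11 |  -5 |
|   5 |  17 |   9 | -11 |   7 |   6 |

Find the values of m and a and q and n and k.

Rows 4 and 5 both sum to 33, so that's the common total.
The known cells in row 3 total 36, leaving 33 − 36 = -3 for the blank.
The known cells in column 2 total 23, leaving 33 − 23 = 10 for the blank.
The known cells in row 1 total 38, leaving 33 − 38 = -5 for the blank.
The known cells in column 5 total 24, leaving 33 − 24 = 9 for the blank.
The known cells in row 2 total 27, leaving 33 − 27 = 6 for the blank.

m = -3, a = 10, q = -5, n = 9, k = 6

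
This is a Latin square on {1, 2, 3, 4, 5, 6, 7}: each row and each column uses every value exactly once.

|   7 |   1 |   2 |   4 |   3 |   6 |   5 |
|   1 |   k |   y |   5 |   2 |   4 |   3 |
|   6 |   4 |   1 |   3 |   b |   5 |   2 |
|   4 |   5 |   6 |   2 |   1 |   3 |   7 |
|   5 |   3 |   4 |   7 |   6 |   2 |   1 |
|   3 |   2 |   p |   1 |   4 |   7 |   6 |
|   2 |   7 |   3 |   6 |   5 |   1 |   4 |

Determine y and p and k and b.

y = 7, p = 5, k = 6, b = 7

For row 2, column 2: column 2 already has {1, 2, 3, 4, 5, 7}; that leaves 6.
For row 3, column 5: row 3 already has {1, 2, 3, 4, 5, 6}; that leaves 7.
At (row 2, col 3): row 2 already has {1, 2, 3, 4, 5, 6}, so the value is 7.
Cell (6,3): row 6 already has {1, 2, 3, 4, 6, 7} → 5.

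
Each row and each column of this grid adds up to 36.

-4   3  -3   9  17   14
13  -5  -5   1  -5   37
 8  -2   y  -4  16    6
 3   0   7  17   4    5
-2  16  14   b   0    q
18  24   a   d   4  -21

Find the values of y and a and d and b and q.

y = 12, a = 11, d = 0, b = 13, q = -5

The known cells in column 6 total 41, leaving 36 − 41 = -5 for the blank.
The known cells in row 5 total 23, leaving 36 − 23 = 13 for the blank.
The known cells in row 3 total 24, leaving 36 − 24 = 12 for the blank.
The known cells in column 4 total 36, leaving 36 − 36 = 0 for the blank.
The known cells in row 6 total 25, leaving 36 − 25 = 11 for the blank.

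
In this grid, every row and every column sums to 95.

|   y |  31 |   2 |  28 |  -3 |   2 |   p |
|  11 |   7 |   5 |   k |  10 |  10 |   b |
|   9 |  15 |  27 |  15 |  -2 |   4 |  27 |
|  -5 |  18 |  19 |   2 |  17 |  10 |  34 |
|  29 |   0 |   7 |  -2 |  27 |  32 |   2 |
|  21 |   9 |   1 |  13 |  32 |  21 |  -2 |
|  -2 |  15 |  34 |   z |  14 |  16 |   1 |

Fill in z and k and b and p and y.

z = 17, k = 22, b = 30, p = 3, y = 32

Column 1: 11 + 9 − 5 + 29 + 21 − 2 = 63, so its missing entry is 95 − 63 = 32.
Row 1: 32 + 31 + 2 + 28 − 3 + 2 = 92, so its missing entry is 95 − 92 = 3.
Column 7: 3 + 27 + 34 + 2 − 2 + 1 = 65, so its missing entry is 95 − 65 = 30.
Row 7: -2 + 15 + 34 + 14 + 16 + 1 = 78, so its missing entry is 95 − 78 = 17.
Row 2: 11 + 7 + 5 + 10 + 10 + 30 = 73, so its missing entry is 95 − 73 = 22.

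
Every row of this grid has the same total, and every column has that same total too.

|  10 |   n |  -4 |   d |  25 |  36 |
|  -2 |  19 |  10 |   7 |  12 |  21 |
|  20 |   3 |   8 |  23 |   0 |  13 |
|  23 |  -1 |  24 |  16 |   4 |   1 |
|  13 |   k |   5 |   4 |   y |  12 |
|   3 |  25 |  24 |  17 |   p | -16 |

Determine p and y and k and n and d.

Rows 2 and 3 both sum to 67, so that's the common total.
Row 6 has 3 + 25 + 24 + 17 − 16 = 53; the blank must be 67 − 53 = 14.
Column 5 has 25 + 12 + 0 + 4 + 14 = 55; the blank must be 67 − 55 = 12.
Column 4 has 7 + 23 + 16 + 4 + 17 = 67; the blank must be 67 − 67 = 0.
Row 1 has 10 − 4 + 0 + 25 + 36 = 67; the blank must be 67 − 67 = 0.
Row 5 has 13 + 5 + 4 + 12 + 12 = 46; the blank must be 67 − 46 = 21.

p = 14, y = 12, k = 21, n = 0, d = 0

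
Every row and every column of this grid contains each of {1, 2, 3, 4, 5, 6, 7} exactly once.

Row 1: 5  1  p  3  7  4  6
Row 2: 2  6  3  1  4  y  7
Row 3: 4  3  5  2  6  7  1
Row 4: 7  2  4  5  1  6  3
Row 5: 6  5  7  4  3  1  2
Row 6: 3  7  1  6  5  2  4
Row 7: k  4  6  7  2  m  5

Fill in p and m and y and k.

At (row 1, col 3): row 1 already has {1, 3, 4, 5, 6, 7}, so the value is 2.
Cell (2,6): row 2 already has {1, 2, 3, 4, 6, 7} → 5.
For row 7, column 6: column 6 already has {1, 2, 4, 5, 6, 7}; that leaves 3.
At (row 7, col 1): row 7 already has {2, 3, 4, 5, 6, 7}, so the value is 1.

p = 2, m = 3, y = 5, k = 1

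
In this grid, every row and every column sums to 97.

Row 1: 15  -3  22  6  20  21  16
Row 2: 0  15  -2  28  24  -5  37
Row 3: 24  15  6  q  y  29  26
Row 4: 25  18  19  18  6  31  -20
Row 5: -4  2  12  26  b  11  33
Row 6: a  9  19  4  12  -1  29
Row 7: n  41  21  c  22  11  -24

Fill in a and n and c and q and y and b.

a = 25, n = 12, c = 14, q = 1, y = -4, b = 17

The known cells in row 5 total 80, leaving 97 − 80 = 17 for the blank.
The known cells in column 5 total 101, leaving 97 − 101 = -4 for the blank.
The known cells in row 3 total 96, leaving 97 − 96 = 1 for the blank.
The known cells in row 6 total 72, leaving 97 − 72 = 25 for the blank.
The known cells in column 1 total 85, leaving 97 − 85 = 12 for the blank.
The known cells in row 7 total 83, leaving 97 − 83 = 14 for the blank.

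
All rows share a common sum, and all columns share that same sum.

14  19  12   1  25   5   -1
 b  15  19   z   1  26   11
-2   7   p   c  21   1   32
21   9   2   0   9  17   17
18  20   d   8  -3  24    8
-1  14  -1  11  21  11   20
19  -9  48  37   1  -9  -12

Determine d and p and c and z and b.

d = 0, p = -5, c = 21, z = -3, b = 6

Rows 1 and 4 both sum to 75, so that's the common total.
Row 5: 18 + 20 + 8 − 3 + 24 + 8 = 75, so its missing entry is 75 − 75 = 0.
Column 3: 12 + 19 + 2 + 0 − 1 + 48 = 80, so its missing entry is 75 − 80 = -5.
Row 3: -2 + 7 − 5 + 21 + 1 + 32 = 54, so its missing entry is 75 − 54 = 21.
Column 1: 14 − 2 + 21 + 18 − 1 + 19 = 69, so its missing entry is 75 − 69 = 6.
Row 2: 6 + 15 + 19 + 1 + 26 + 11 = 78, so its missing entry is 75 − 78 = -3.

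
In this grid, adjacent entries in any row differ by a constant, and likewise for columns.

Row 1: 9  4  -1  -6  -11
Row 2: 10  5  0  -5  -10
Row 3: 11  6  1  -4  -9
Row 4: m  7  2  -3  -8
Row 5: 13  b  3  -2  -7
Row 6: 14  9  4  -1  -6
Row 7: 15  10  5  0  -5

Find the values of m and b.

m = 12, b = 8

Along each row the entries change by -5 per step; down each column they change by 1.
Row 4: from 7 at column 2, stepping by -5 to column 1 gives 12.
Row 5: from 13 at column 1, stepping by -5 to column 2 gives 8.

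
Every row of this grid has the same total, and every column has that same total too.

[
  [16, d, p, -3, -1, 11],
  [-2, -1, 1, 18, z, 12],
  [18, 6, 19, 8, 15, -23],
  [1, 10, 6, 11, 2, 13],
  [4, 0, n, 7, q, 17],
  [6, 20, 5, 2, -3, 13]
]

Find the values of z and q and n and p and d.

Rows 3 and 4 both sum to 43, so that's the common total.
The known cells in column 2 total 35, leaving 43 − 35 = 8 for the blank.
The known cells in row 2 total 28, leaving 43 − 28 = 15 for the blank.
The known cells in column 5 total 28, leaving 43 − 28 = 15 for the blank.
The known cells in row 5 total 43, leaving 43 − 43 = 0 for the blank.
The known cells in row 1 total 31, leaving 43 − 31 = 12 for the blank.

z = 15, q = 15, n = 0, p = 12, d = 8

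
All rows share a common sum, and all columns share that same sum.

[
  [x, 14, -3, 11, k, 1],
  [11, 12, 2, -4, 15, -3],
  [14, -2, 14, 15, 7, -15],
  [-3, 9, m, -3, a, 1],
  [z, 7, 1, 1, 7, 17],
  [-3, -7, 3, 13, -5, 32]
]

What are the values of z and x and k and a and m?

z = 0, x = 14, k = -4, a = 13, m = 16

Rows 2 and 3 both sum to 33, so that's the common total.
The known cells in row 5 total 33, leaving 33 − 33 = 0 for the blank.
The known cells in column 1 total 19, leaving 33 − 19 = 14 for the blank.
The known cells in row 1 total 37, leaving 33 − 37 = -4 for the blank.
The known cells in column 5 total 20, leaving 33 − 20 = 13 for the blank.
The known cells in row 4 total 17, leaving 33 − 17 = 16 for the blank.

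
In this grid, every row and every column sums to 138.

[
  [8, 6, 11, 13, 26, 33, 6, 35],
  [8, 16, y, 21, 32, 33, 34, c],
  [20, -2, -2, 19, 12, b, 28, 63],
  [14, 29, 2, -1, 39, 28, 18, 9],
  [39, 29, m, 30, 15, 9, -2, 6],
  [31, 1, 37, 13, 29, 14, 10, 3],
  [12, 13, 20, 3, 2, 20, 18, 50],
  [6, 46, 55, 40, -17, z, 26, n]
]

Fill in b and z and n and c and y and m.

Row 5 has 39 + 29 + 30 + 15 + 9 − 2 + 6 = 126; the blank must be 138 − 126 = 12.
Column 3 has 11 − 2 + 2 + 12 + 37 + 20 + 55 = 135; the blank must be 138 − 135 = 3.
Row 2 has 8 + 16 + 3 + 21 + 32 + 33 + 34 = 147; the blank must be 138 − 147 = -9.
Column 8 has 35 − 9 + 63 + 9 + 6 + 3 + 50 = 157; the blank must be 138 − 157 = -19.
Row 8 has 6 + 46 + 55 + 40 − 17 + 26 − 19 = 137; the blank must be 138 − 137 = 1.
Row 3 has 20 − 2 − 2 + 19 + 12 + 28 + 63 = 138; the blank must be 138 − 138 = 0.

b = 0, z = 1, n = -19, c = -9, y = 3, m = 12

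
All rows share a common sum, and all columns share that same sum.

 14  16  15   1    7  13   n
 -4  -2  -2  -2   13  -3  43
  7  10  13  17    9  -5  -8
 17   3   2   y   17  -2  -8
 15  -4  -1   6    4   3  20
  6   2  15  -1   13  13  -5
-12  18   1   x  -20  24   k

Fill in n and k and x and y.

Rows 2 and 3 both sum to 43, so that's the common total.
Row 4: 17 + 3 + 2 + 17 − 2 − 8 = 29, so its missing entry is 43 − 29 = 14.
Column 4: 1 − 2 + 17 + 14 + 6 − 1 = 35, so its missing entry is 43 − 35 = 8.
Row 7: -12 + 18 + 1 + 8 − 20 + 24 = 19, so its missing entry is 43 − 19 = 24.
Row 1: 14 + 16 + 15 + 1 + 7 + 13 = 66, so its missing entry is 43 − 66 = -23.

n = -23, k = 24, x = 8, y = 14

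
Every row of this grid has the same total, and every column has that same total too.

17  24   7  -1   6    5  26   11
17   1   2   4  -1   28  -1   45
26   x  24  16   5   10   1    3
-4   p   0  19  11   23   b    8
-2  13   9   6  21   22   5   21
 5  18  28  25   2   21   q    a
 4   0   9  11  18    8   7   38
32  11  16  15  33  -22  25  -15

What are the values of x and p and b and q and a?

Rows 1 and 2 both sum to 95, so that's the common total.
Row 3: 26 + 24 + 16 + 5 + 10 + 1 + 3 = 85, so its missing entry is 95 − 85 = 10.
Column 2: 24 + 1 + 10 + 13 + 18 + 0 + 11 = 77, so its missing entry is 95 − 77 = 18.
Column 8: 11 + 45 + 3 + 8 + 21 + 38 − 15 = 111, so its missing entry is 95 − 111 = -16.
Row 6: 5 + 18 + 28 + 25 + 2 + 21 − 16 = 83, so its missing entry is 95 − 83 = 12.
Row 4: -4 + 18 + 0 + 19 + 11 + 23 + 8 = 75, so its missing entry is 95 − 75 = 20.

x = 10, p = 18, b = 20, q = 12, a = -16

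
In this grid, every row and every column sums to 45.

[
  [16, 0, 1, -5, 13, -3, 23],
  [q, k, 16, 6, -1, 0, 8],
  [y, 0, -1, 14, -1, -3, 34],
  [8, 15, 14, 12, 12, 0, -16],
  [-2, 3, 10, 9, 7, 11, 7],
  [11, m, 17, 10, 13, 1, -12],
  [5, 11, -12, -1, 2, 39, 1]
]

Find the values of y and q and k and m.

y = 2, q = 5, k = 11, m = 5

Row 3 has 0 − 1 + 14 − 1 − 3 + 34 = 43; the blank must be 45 − 43 = 2.
Column 1 has 16 + 2 + 8 − 2 + 11 + 5 = 40; the blank must be 45 − 40 = 5.
Row 2 has 5 + 16 + 6 − 1 + 0 + 8 = 34; the blank must be 45 − 34 = 11.
Row 6 has 11 + 17 + 10 + 13 + 1 − 12 = 40; the blank must be 45 − 40 = 5.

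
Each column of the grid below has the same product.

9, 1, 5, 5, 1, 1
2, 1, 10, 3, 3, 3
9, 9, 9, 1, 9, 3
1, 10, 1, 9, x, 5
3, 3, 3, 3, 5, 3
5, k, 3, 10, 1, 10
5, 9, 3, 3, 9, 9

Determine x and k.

Columns 4 and 6 each multiply to 12150, so every column has product 12150.
Column 5: 1×3×9×5×1×9 = 1215, so the missing entry is 12150 ÷ 1215 = 10.
Column 2: 1×1×9×10×3×9 = 2430, so the missing entry is 12150 ÷ 2430 = 5.

x = 10, k = 5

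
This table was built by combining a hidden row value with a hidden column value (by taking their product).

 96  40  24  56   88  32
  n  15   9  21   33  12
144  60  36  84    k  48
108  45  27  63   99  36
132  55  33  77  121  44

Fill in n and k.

Each row is a constant multiple of every other row — this is a multiplication table with the headers hidden.
Row 2 is 15/40 = 3/8 times row 1, so its entry in column 1 is 96 × 3/8 = 36.
Row 3 is 60/40 = 3/2 times row 1, so its entry in column 5 is 88 × 3/2 = 132.

n = 36, k = 132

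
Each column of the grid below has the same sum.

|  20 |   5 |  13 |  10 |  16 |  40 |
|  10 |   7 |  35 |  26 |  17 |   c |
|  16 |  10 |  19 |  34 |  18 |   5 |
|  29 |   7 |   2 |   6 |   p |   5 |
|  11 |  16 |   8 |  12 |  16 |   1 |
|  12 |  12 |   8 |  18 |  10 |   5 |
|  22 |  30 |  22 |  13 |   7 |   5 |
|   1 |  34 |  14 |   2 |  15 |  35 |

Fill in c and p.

c = 25, p = 22

The complete columns each total 121.
Column 6 is missing 121 − 96 = 25 (since 40 + 5 + 5 + 1 + 5 + 5 + 35 = 96).
Column 5 is missing 121 − 99 = 22 (since 16 + 17 + 18 + 16 + 10 + 7 + 15 = 99).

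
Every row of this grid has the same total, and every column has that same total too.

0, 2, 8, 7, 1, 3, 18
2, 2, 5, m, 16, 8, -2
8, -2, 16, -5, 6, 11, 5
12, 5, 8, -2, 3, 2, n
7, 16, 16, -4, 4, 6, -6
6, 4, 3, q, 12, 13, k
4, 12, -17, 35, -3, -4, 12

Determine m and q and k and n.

m = 8, q = 0, k = 1, n = 11

Rows 1 and 3 both sum to 39, so that's the common total.
Row 2 has 2 + 2 + 5 + 16 + 8 − 2 = 31; the blank must be 39 − 31 = 8.
Column 4 has 7 + 8 − 5 − 2 − 4 + 35 = 39; the blank must be 39 − 39 = 0.
Row 6 has 6 + 4 + 3 + 0 + 12 + 13 = 38; the blank must be 39 − 38 = 1.
Row 4 has 12 + 5 + 8 − 2 + 3 + 2 = 28; the blank must be 39 − 28 = 11.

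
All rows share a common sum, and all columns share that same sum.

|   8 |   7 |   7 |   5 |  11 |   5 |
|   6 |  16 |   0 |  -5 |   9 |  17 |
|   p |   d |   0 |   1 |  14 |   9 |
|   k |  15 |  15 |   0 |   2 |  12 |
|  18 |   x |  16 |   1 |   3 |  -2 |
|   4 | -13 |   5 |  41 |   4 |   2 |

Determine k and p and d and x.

Rows 1 and 2 both sum to 43, so that's the common total.
Row 5: 18 + 16 + 1 + 3 − 2 = 36, so its missing entry is 43 − 36 = 7.
Column 2: 7 + 16 + 15 + 7 − 13 = 32, so its missing entry is 43 − 32 = 11.
Row 3: 11 + 0 + 1 + 14 + 9 = 35, so its missing entry is 43 − 35 = 8.
Row 4: 15 + 15 + 0 + 2 + 12 = 44, so its missing entry is 43 − 44 = -1.

k = -1, p = 8, d = 11, x = 7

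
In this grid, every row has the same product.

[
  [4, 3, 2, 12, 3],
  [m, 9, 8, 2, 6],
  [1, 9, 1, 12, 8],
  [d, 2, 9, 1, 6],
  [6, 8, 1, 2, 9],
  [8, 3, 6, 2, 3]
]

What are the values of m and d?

m = 1, d = 8

Rows 1 and 6 each multiply to 864, so every row has product 864.
Row 2: 9×8×2×6 = 864, so the missing entry is 864 ÷ 864 = 1.
Row 4: 2×9×1×6 = 108, so the missing entry is 864 ÷ 108 = 8.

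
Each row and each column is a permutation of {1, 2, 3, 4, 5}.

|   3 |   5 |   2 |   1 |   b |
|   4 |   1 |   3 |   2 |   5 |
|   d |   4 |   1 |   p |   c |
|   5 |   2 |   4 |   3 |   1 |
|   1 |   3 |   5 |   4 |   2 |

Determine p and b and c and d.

For row 3, column 4: column 4 already has {1, 2, 3, 4}; that leaves 5.
Cell (1,5): row 1 already has {1, 2, 3, 5} → 4.
At (row 3, col 5): column 5 already has {1, 2, 4, 5}, so the value is 3.
Cell (3,1): row 3 already has {1, 3, 4, 5} → 2.

p = 5, b = 4, c = 3, d = 2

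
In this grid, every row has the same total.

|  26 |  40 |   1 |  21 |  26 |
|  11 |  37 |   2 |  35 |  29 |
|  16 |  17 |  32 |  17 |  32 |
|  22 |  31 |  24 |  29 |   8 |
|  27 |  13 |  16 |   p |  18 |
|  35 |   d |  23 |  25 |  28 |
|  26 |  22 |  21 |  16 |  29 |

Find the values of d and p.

The complete rows each total 114.
Row 6 is missing 114 − 111 = 3 (since 35 + 23 + 25 + 28 = 111).
Row 5 is missing 114 − 74 = 40 (since 27 + 13 + 16 + 18 = 74).

d = 3, p = 40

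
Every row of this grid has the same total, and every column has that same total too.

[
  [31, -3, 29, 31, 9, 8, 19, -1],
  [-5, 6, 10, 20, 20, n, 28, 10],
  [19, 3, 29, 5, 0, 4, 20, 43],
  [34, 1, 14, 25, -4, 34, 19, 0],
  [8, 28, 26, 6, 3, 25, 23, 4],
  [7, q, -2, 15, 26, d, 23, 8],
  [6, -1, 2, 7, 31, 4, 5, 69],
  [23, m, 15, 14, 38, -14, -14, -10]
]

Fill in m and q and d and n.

m = 71, q = 18, d = 28, n = 34

Rows 1 and 3 both sum to 123, so that's the common total.
Row 8: 23 + 15 + 14 + 38 − 14 − 14 − 10 = 52, so its missing entry is 123 − 52 = 71.
Column 2: -3 + 6 + 3 + 1 + 28 − 1 + 71 = 105, so its missing entry is 123 − 105 = 18.
Row 6: 7 + 18 − 2 + 15 + 26 + 23 + 8 = 95, so its missing entry is 123 − 95 = 28.
Row 2: -5 + 6 + 10 + 20 + 20 + 28 + 10 = 89, so its missing entry is 123 − 89 = 34.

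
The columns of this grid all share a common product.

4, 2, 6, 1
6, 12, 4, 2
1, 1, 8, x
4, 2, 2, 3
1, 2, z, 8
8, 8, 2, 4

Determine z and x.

Columns 1 and 2 each multiply to 768, so every column has product 768.
Column 3: 6×4×8×2×2 = 768, so the missing entry is 768 ÷ 768 = 1.
Column 4: 1×2×3×8×4 = 192, so the missing entry is 768 ÷ 192 = 4.

z = 1, x = 4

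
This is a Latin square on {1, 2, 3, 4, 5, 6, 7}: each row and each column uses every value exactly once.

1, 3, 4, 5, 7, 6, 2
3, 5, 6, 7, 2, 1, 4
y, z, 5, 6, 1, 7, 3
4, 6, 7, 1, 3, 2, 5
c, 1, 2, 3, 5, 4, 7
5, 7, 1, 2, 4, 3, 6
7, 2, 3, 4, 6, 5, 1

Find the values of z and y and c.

z = 4, y = 2, c = 6

Cell (5,1): row 5 already has {1, 2, 3, 4, 5, 7} → 6.
Cell (3,1): column 1 already has {1, 3, 4, 5, 6, 7} → 2.
Cell (3,2): row 3 already has {1, 2, 3, 5, 6, 7} → 4.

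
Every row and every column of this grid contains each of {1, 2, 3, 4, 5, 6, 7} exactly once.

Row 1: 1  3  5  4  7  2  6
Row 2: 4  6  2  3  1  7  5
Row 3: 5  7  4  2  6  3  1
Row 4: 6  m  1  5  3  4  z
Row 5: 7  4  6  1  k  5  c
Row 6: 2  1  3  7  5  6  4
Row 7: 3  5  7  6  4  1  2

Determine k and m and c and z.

At (row 5, col 5): column 5 already has {1, 3, 4, 5, 6, 7}, so the value is 2.
Cell (5,7): row 5 already has {1, 2, 4, 5, 6, 7} → 3.
For row 4, column 2: column 2 already has {1, 3, 4, 5, 6, 7}; that leaves 2.
For row 4, column 7: row 4 already has {1, 2, 3, 4, 5, 6}; that leaves 7.

k = 2, m = 2, c = 3, z = 7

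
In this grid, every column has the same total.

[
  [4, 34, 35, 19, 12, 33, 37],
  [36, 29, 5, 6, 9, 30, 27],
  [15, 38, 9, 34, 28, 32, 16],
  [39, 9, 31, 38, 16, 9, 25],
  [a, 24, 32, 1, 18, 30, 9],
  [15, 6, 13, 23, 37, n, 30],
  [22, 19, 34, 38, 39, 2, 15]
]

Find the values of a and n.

a = 28, n = 23

Column 5 sums to 159 and so does column 7; that's the common total.
In column 1 the known cells total 131, leaving 159 − 131 = 28.
In column 6 the known cells total 136, leaving 159 − 136 = 23.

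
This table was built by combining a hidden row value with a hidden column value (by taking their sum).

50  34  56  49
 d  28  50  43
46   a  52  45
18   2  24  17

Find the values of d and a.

The difference between any two rows is the same in every column — this is an addition table with the headers hidden.
Row 2 minus row 1 is 43 − 49 = -6, so its entry in column 1 is 50 + (-6) = 44.
Row 3 minus row 1 is 45 − 49 = -4, so its entry in column 2 is 34 + (-4) = 30.

d = 44, a = 30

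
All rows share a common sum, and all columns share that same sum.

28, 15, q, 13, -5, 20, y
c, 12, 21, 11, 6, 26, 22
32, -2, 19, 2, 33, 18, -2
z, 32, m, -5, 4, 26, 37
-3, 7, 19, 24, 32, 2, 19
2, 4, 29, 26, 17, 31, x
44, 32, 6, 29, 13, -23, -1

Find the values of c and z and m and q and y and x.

c = 2, z = -5, m = 11, q = -5, y = 34, x = -9

Rows 3 and 5 both sum to 100, so that's the common total.
The known cells in row 6 total 109, leaving 100 − 109 = -9 for the blank.
The known cells in column 7 total 66, leaving 100 − 66 = 34 for the blank.
The known cells in row 1 total 105, leaving 100 − 105 = -5 for the blank.
The known cells in row 2 total 98, leaving 100 − 98 = 2 for the blank.
The known cells in column 1 total 105, leaving 100 − 105 = -5 for the blank.
The known cells in row 4 total 89, leaving 100 − 89 = 11 for the blank.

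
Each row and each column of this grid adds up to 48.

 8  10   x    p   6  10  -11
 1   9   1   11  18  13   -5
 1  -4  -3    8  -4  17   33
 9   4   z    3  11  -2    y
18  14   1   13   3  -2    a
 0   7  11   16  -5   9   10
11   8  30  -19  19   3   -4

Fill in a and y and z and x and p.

a = 1, y = 24, z = -1, x = 9, p = 16

Row 5: 18 + 14 + 1 + 13 + 3 − 2 = 47, so its missing entry is 48 − 47 = 1.
Column 4: 11 + 8 + 3 + 13 + 16 − 19 = 32, so its missing entry is 48 − 32 = 16.
Row 1: 8 + 10 + 16 + 6 + 10 − 11 = 39, so its missing entry is 48 − 39 = 9.
Column 7: -11 − 5 + 33 + 1 + 10 − 4 = 24, so its missing entry is 48 − 24 = 24.
Row 4: 9 + 4 + 3 + 11 − 2 + 24 = 49, so its missing entry is 48 − 49 = -1.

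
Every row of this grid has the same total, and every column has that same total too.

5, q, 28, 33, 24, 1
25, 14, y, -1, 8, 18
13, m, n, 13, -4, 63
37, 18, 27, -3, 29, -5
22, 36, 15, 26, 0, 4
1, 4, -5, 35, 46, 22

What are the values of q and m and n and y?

q = 12, m = 19, n = -1, y = 39

Rows 4 and 5 both sum to 103, so that's the common total.
Row 1 has 5 + 28 + 33 + 24 + 1 = 91; the blank must be 103 − 91 = 12.
Row 2 has 25 + 14 − 1 + 8 + 18 = 64; the blank must be 103 − 64 = 39.
Column 2 has 12 + 14 + 18 + 36 + 4 = 84; the blank must be 103 − 84 = 19.
Row 3 has 13 + 19 + 13 − 4 + 63 = 104; the blank must be 103 − 104 = -1.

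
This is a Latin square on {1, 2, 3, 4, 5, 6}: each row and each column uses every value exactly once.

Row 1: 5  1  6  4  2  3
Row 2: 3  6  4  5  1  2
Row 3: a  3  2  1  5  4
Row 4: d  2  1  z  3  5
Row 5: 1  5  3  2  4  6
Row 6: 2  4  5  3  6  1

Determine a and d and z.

For row 4, column 4: column 4 already has {1, 2, 3, 4, 5}; that leaves 6.
At (row 3, col 1): row 3 already has {1, 2, 3, 4, 5}, so the value is 6.
For row 4, column 1: row 4 already has {1, 2, 3, 5, 6}; that leaves 4.

a = 6, d = 4, z = 6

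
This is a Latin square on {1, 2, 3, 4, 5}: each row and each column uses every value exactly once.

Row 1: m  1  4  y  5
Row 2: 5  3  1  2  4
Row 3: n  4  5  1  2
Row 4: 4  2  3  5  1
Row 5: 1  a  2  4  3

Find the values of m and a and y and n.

m = 2, a = 5, y = 3, n = 3

Cell (1,4): column 4 already has {1, 2, 4, 5} → 3.
For row 3, column 1: row 3 already has {1, 2, 4, 5}; that leaves 3.
Cell (5,2): row 5 already has {1, 2, 3, 4} → 5.
Cell (1,1): row 1 already has {1, 3, 4, 5} → 2.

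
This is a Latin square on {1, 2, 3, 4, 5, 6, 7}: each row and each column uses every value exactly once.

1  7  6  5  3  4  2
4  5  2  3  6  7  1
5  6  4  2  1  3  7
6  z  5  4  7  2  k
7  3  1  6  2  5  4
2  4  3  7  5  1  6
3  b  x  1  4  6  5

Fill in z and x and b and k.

z = 1, x = 7, b = 2, k = 3

For row 7, column 3: column 3 already has {1, 2, 3, 4, 5, 6}; that leaves 7.
For row 7, column 2: row 7 already has {1, 3, 4, 5, 6, 7}; that leaves 2.
At (row 4, col 2): column 2 already has {2, 3, 4, 5, 6, 7}, so the value is 1.
Cell (4,7): row 4 already has {1, 2, 4, 5, 6, 7} → 3.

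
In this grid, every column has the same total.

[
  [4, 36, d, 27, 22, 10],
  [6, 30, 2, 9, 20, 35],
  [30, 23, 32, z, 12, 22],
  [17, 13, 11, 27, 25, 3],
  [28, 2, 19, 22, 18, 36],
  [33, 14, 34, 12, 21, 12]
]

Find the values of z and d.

Columns 2 and 6 both add up to 118, so every column sums to 118.
Column 4: 27 + 9 + 27 + 22 + 12 = 97, so the missing entry is 118 − 97 = 21.
Column 3: 2 + 32 + 11 + 19 + 34 = 98, so the missing entry is 118 − 98 = 20.

z = 21, d = 20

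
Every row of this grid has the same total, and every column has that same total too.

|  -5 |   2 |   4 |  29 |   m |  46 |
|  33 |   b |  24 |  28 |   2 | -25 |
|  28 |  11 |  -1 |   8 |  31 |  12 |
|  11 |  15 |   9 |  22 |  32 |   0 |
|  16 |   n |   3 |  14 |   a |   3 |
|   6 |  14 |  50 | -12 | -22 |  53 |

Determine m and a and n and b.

m = 13, a = 33, n = 20, b = 27

Rows 3 and 4 both sum to 89, so that's the common total.
The known cells in row 2 total 62, leaving 89 − 62 = 27 for the blank.
The known cells in row 1 total 76, leaving 89 − 76 = 13 for the blank.
The known cells in column 5 total 56, leaving 89 − 56 = 33 for the blank.
The known cells in row 5 total 69, leaving 89 − 69 = 20 for the blank.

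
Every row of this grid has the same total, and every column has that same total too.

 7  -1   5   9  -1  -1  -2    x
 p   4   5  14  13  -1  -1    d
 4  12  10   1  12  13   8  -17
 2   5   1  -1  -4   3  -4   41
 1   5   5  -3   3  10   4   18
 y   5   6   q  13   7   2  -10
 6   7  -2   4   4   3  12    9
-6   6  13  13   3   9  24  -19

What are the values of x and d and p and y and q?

x = 27, d = -6, p = 15, y = 14, q = 6

Rows 3 and 4 both sum to 43, so that's the common total.
Row 1 has 7 − 1 + 5 + 9 − 1 − 1 − 2 = 16; the blank must be 43 − 16 = 27.
Column 4 has 9 + 14 + 1 − 1 − 3 + 4 + 13 = 37; the blank must be 43 − 37 = 6.
Column 8 has 27 − 17 + 41 + 18 − 10 + 9 − 19 = 49; the blank must be 43 − 49 = -6.
Row 6 has 5 + 6 + 6 + 13 + 7 + 2 − 10 = 29; the blank must be 43 − 29 = 14.
Row 2 has 4 + 5 + 14 + 13 − 1 − 1 − 6 = 28; the blank must be 43 − 28 = 15.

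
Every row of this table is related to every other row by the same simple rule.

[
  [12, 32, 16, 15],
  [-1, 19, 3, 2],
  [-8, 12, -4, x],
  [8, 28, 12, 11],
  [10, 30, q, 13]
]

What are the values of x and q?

The difference between any two rows is the same in every column — this is an addition table with the headers hidden.
Row 3 minus row 1 is -8 − 12 = -20, so its entry in column 4 is 15 + (-20) = -5.
Row 5 minus row 1 is 10 − 12 = -2, so its entry in column 3 is 16 + (-2) = 14.

x = -5, q = 14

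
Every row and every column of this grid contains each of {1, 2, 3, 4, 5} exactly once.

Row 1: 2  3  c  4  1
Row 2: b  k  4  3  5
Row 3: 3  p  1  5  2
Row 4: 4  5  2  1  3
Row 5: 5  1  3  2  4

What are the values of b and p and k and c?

b = 1, p = 4, k = 2, c = 5

At (row 2, col 1): column 1 already has {2, 3, 4, 5}, so the value is 1.
For row 2, column 2: row 2 already has {1, 3, 4, 5}; that leaves 2.
At (row 3, col 2): row 3 already has {1, 2, 3, 5}, so the value is 4.
Cell (1,3): row 1 already has {1, 2, 3, 4} → 5.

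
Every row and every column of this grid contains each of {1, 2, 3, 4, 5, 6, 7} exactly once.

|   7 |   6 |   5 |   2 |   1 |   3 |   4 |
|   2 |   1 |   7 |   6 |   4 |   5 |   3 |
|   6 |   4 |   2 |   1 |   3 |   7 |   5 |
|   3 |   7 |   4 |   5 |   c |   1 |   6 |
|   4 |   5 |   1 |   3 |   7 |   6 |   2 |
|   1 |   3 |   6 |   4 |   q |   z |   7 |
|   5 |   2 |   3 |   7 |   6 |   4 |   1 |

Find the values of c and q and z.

For row 6, column 6: column 6 already has {1, 3, 4, 5, 6, 7}; that leaves 2.
For row 6, column 5: row 6 already has {1, 2, 3, 4, 6, 7}; that leaves 5.
For row 4, column 5: row 4 already has {1, 3, 4, 5, 6, 7}; that leaves 2.

c = 2, q = 5, z = 2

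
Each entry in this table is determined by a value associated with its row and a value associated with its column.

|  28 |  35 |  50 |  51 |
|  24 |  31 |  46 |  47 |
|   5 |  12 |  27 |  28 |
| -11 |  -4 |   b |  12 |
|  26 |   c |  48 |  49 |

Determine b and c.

b = 11, c = 33

The difference between any two rows is the same in every column — this is an addition table with the headers hidden.
Row 4 minus row 1 is 12 − 51 = -39, so its entry in column 3 is 50 + (-39) = 11.
Row 5 minus row 1 is 49 − 51 = -2, so its entry in column 2 is 35 + (-2) = 33.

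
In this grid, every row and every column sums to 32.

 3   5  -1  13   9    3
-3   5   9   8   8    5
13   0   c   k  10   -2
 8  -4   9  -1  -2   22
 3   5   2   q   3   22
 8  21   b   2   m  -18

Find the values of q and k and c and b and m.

Row 5 has 3 + 5 + 2 + 3 + 22 = 35; the blank must be 32 − 35 = -3.
Column 5 has 9 + 8 + 10 − 2 + 3 = 28; the blank must be 32 − 28 = 4.
Column 4 has 13 + 8 − 1 − 3 + 2 = 19; the blank must be 32 − 19 = 13.
Row 3 has 13 + 0 + 13 + 10 − 2 = 34; the blank must be 32 − 34 = -2.
Row 6 has 8 + 21 + 2 + 4 − 18 = 17; the blank must be 32 − 17 = 15.

q = -3, k = 13, c = -2, b = 15, m = 4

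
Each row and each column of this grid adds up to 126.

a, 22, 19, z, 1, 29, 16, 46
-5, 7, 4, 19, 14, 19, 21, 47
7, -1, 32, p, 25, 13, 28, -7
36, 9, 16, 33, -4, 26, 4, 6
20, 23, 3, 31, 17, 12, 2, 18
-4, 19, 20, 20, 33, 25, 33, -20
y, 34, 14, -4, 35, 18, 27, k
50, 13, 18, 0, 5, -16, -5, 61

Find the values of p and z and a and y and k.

Row 3: 7 − 1 + 32 + 25 + 13 + 28 − 7 = 97, so its missing entry is 126 − 97 = 29.
Column 4: 19 + 29 + 33 + 31 + 20 − 4 + 0 = 128, so its missing entry is 126 − 128 = -2.
Row 1: 22 + 19 − 2 + 1 + 29 + 16 + 46 = 131, so its missing entry is 126 − 131 = -5.
Column 8: 46 + 47 − 7 + 6 + 18 − 20 + 61 = 151, so its missing entry is 126 − 151 = -25.
Row 7: 34 + 14 − 4 + 35 + 18 + 27 − 25 = 99, so its missing entry is 126 − 99 = 27.

p = 29, z = -2, a = -5, y = 27, k = -25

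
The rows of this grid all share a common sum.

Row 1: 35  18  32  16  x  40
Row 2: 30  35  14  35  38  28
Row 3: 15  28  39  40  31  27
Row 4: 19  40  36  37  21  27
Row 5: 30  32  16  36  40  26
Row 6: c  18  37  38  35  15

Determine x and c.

Rows 2 and 4 both add up to 180, so every row sums to 180.
Row 1: 35 + 18 + 32 + 16 + 40 = 141, so the missing entry is 180 − 141 = 39.
Row 6: 18 + 37 + 38 + 35 + 15 = 143, so the missing entry is 180 − 143 = 37.

x = 39, c = 37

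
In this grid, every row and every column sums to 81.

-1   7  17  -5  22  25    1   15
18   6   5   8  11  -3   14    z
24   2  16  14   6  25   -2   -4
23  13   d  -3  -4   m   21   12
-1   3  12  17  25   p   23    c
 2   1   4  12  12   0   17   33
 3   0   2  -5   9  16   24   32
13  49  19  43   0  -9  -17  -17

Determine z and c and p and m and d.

z = 22, c = -12, p = 14, m = 13, d = 6

Row 2: 18 + 6 + 5 + 8 + 11 − 3 + 14 = 59, so its missing entry is 81 − 59 = 22.
Column 3: 17 + 5 + 16 + 12 + 4 + 2 + 19 = 75, so its missing entry is 81 − 75 = 6.
Column 8: 15 + 22 − 4 + 12 + 33 + 32 − 17 = 93, so its missing entry is 81 − 93 = -12.
Row 5: -1 + 3 + 12 + 17 + 25 + 23 − 12 = 67, so its missing entry is 81 − 67 = 14.
Row 4: 23 + 13 + 6 − 3 − 4 + 21 + 12 = 68, so its missing entry is 81 − 68 = 13.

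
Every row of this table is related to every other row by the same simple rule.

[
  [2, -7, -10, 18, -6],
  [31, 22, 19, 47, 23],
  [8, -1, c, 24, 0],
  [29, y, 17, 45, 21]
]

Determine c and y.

The difference between any two rows is the same in every column — this is an addition table with the headers hidden.
Row 3 minus row 1 is 24 − 18 = 6, so its entry in column 3 is -10 + 6 = -4.
Row 4 minus row 1 is 45 − 18 = 27, so its entry in column 2 is -7 + 27 = 20.

c = -4, y = 20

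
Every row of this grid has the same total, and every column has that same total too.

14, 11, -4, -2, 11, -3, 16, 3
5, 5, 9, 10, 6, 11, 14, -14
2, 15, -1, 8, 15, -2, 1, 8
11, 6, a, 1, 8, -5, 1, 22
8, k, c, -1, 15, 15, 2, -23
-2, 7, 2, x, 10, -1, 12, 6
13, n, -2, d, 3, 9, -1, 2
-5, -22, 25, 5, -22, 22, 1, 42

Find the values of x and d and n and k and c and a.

Rows 1 and 2 both sum to 46, so that's the common total.
Row 6: -2 + 7 + 2 + 10 − 1 + 12 + 6 = 34, so its missing entry is 46 − 34 = 12.
Row 4: 11 + 6 + 1 + 8 − 5 + 1 + 22 = 44, so its missing entry is 46 − 44 = 2.
Column 3: -4 + 9 − 1 + 2 + 2 − 2 + 25 = 31, so its missing entry is 46 − 31 = 15.
Column 4: -2 + 10 + 8 + 1 − 1 + 12 + 5 = 33, so its missing entry is 46 − 33 = 13.
Row 7: 13 − 2 + 13 + 3 + 9 − 1 + 2 = 37, so its missing entry is 46 − 37 = 9.
Row 5: 8 + 15 − 1 + 15 + 15 + 2 − 23 = 31, so its missing entry is 46 − 31 = 15.

x = 12, d = 13, n = 9, k = 15, c = 15, a = 2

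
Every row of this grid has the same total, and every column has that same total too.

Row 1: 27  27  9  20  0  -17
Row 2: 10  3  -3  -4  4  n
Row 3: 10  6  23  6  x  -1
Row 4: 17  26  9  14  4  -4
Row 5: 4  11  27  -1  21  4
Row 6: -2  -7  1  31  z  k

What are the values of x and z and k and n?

x = 22, z = 15, k = 28, n = 56

Rows 1 and 4 both sum to 66, so that's the common total.
Row 3: 10 + 6 + 23 + 6 − 1 = 44, so its missing entry is 66 − 44 = 22.
Column 5: 0 + 4 + 22 + 4 + 21 = 51, so its missing entry is 66 − 51 = 15.
Row 2: 10 + 3 − 3 − 4 + 4 = 10, so its missing entry is 66 − 10 = 56.
Row 6: -2 − 7 + 1 + 31 + 15 = 38, so its missing entry is 66 − 38 = 28.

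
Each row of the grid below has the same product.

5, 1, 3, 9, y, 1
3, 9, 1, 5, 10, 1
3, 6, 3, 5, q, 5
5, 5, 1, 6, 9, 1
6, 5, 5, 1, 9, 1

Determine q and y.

q = 1, y = 10

Rows 4 and 5 each multiply to 1350, so every row has product 1350.
Row 3: 3×6×3×5×5 = 1350, so the missing entry is 1350 ÷ 1350 = 1.
Row 1: 5×1×3×9×1 = 135, so the missing entry is 1350 ÷ 135 = 10.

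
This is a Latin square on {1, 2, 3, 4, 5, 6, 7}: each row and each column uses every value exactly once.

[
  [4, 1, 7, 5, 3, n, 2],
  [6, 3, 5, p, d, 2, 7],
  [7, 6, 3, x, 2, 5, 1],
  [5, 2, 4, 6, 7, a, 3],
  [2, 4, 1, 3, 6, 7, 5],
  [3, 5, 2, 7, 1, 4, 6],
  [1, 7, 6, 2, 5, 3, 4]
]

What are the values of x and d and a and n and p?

For row 2, column 5: column 5 already has {1, 2, 3, 5, 6, 7}; that leaves 4.
At (row 3, col 4): row 3 already has {1, 2, 3, 5, 6, 7}, so the value is 4.
Cell (1,6): row 1 already has {1, 2, 3, 4, 5, 7} → 6.
At (row 2, col 4): row 2 already has {2, 3, 4, 5, 6, 7}, so the value is 1.
At (row 4, col 6): row 4 already has {2, 3, 4, 5, 6, 7}, so the value is 1.

x = 4, d = 4, a = 1, n = 6, p = 1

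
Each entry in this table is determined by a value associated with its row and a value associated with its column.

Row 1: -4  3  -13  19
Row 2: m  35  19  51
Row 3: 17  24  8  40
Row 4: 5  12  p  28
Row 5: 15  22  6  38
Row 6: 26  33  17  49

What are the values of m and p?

The difference between any two rows is the same in every column — this is an addition table with the headers hidden.
Row 2 minus row 1 is 51 − 19 = 32, so its entry in column 1 is -4 + 32 = 28.
Row 4 minus row 1 is 28 − 19 = 9, so its entry in column 3 is -13 + 9 = -4.

m = 28, p = -4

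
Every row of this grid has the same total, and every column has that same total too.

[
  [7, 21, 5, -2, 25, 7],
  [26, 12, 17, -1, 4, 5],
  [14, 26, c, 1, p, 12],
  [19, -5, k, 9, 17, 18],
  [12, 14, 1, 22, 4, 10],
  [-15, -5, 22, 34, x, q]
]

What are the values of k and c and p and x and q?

Rows 1 and 2 both sum to 63, so that's the common total.
The known cells in column 6 total 52, leaving 63 − 52 = 11 for the blank.
The known cells in row 6 total 47, leaving 63 − 47 = 16 for the blank.
The known cells in column 5 total 66, leaving 63 − 66 = -3 for the blank.
The known cells in row 3 total 50, leaving 63 − 50 = 13 for the blank.
The known cells in row 4 total 58, leaving 63 − 58 = 5 for the blank.

k = 5, c = 13, p = -3, x = 16, q = 11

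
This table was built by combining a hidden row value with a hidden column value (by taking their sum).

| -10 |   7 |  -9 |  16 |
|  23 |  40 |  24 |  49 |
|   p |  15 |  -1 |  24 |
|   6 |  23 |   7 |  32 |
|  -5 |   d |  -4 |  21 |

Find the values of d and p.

The difference between any two rows is the same in every column — this is an addition table with the headers hidden.
Row 5 minus row 1 is -4 − (-9) = 5, so its entry in column 2 is 7 + 5 = 12.
Row 3 minus row 1 is -1 − (-9) = 8, so its entry in column 1 is -10 + 8 = -2.

d = 12, p = -2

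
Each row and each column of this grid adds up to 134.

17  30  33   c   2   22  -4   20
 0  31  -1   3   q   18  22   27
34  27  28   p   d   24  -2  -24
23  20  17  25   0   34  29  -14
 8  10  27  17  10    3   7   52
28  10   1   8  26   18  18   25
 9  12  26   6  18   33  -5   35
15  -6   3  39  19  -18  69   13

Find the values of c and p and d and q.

The known cells in row 1 total 120, leaving 134 − 120 = 14 for the blank.
The known cells in column 4 total 112, leaving 134 − 112 = 22 for the blank.
The known cells in row 3 total 109, leaving 134 − 109 = 25 for the blank.
The known cells in row 2 total 100, leaving 134 − 100 = 34 for the blank.

c = 14, p = 22, d = 25, q = 34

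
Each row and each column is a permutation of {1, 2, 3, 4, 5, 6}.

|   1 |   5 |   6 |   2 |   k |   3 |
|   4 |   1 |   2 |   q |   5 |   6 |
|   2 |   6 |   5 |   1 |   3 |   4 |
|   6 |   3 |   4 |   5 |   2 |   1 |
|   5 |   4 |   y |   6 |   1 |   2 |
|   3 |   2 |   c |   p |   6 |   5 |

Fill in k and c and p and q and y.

k = 4, c = 1, p = 4, q = 3, y = 3

At (row 1, col 5): row 1 already has {1, 2, 3, 5, 6}, so the value is 4.
At (row 5, col 3): row 5 already has {1, 2, 4, 5, 6}, so the value is 3.
For row 2, column 4: row 2 already has {1, 2, 4, 5, 6}; that leaves 3.
Cell (6,4): column 4 already has {1, 2, 3, 5, 6} → 4.
For row 6, column 3: row 6 already has {2, 3, 4, 5, 6}; that leaves 1.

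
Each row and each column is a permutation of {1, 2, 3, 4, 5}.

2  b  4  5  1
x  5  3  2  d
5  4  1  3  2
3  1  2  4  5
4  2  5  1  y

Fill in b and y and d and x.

For row 1, column 2: row 1 already has {1, 2, 4, 5}; that leaves 3.
Cell (2,1): column 1 already has {2, 3, 4, 5} → 1.
For row 2, column 5: row 2 already has {1, 2, 3, 5}; that leaves 4.
At (row 5, col 5): row 5 already has {1, 2, 4, 5}, so the value is 3.

b = 3, y = 3, d = 4, x = 1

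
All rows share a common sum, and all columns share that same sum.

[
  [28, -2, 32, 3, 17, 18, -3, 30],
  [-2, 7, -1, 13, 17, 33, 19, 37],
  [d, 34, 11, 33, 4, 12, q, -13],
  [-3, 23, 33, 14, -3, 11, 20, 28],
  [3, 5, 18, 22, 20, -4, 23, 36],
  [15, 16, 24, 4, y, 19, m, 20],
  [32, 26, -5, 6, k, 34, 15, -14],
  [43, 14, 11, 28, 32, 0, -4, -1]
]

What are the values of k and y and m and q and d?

k = 29, y = 7, m = 18, q = 35, d = 7

Rows 1 and 2 both sum to 123, so that's the common total.
Column 1: 28 − 2 − 3 + 3 + 15 + 32 + 43 = 116, so its missing entry is 123 − 116 = 7.
Row 7: 32 + 26 − 5 + 6 + 34 + 15 − 14 = 94, so its missing entry is 123 − 94 = 29.
Column 5: 17 + 17 + 4 − 3 + 20 + 29 + 32 = 116, so its missing entry is 123 − 116 = 7.
Row 3: 7 + 34 + 11 + 33 + 4 + 12 − 13 = 88, so its missing entry is 123 − 88 = 35.
Row 6: 15 + 16 + 24 + 4 + 7 + 19 + 20 = 105, so its missing entry is 123 − 105 = 18.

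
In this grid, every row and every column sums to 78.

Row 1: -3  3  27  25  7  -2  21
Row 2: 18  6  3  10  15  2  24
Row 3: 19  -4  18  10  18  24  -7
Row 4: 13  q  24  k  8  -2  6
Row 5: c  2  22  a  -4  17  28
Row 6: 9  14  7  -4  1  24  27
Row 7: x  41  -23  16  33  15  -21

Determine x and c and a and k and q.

Column 2: 3 + 6 − 4 + 2 + 14 + 41 = 62, so its missing entry is 78 − 62 = 16.
Row 4: 13 + 16 + 24 + 8 − 2 + 6 = 65, so its missing entry is 78 − 65 = 13.
Column 4: 25 + 10 + 10 + 13 − 4 + 16 = 70, so its missing entry is 78 − 70 = 8.
Row 5: 2 + 22 + 8 − 4 + 17 + 28 = 73, so its missing entry is 78 − 73 = 5.
Row 7: 41 − 23 + 16 + 33 + 15 − 21 = 61, so its missing entry is 78 − 61 = 17.

x = 17, c = 5, a = 8, k = 13, q = 16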